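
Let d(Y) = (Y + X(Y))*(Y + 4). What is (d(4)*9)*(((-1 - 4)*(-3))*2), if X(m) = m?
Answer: 17280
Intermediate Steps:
d(Y) = 2*Y*(4 + Y) (d(Y) = (Y + Y)*(Y + 4) = (2*Y)*(4 + Y) = 2*Y*(4 + Y))
(d(4)*9)*(((-1 - 4)*(-3))*2) = ((2*4*(4 + 4))*9)*(((-1 - 4)*(-3))*2) = ((2*4*8)*9)*(-5*(-3)*2) = (64*9)*(15*2) = 576*30 = 17280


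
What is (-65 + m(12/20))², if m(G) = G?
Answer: 103684/25 ≈ 4147.4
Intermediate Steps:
(-65 + m(12/20))² = (-65 + 12/20)² = (-65 + 12*(1/20))² = (-65 + ⅗)² = (-322/5)² = 103684/25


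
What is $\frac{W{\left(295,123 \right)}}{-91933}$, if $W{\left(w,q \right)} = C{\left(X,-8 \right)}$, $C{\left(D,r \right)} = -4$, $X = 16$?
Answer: $\frac{4}{91933} \approx 4.351 \cdot 10^{-5}$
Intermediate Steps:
$W{\left(w,q \right)} = -4$
$\frac{W{\left(295,123 \right)}}{-91933} = - \frac{4}{-91933} = \left(-4\right) \left(- \frac{1}{91933}\right) = \frac{4}{91933}$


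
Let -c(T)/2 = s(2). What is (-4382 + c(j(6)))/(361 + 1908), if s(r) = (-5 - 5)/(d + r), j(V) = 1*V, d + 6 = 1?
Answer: -13166/6807 ≈ -1.9342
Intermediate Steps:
d = -5 (d = -6 + 1 = -5)
j(V) = V
s(r) = -10/(-5 + r) (s(r) = (-5 - 5)/(-5 + r) = -10/(-5 + r))
c(T) = -20/3 (c(T) = -(-20)/(-5 + 2) = -(-20)/(-3) = -(-20)*(-1)/3 = -2*10/3 = -20/3)
(-4382 + c(j(6)))/(361 + 1908) = (-4382 - 20/3)/(361 + 1908) = -13166/3/2269 = -13166/3*1/2269 = -13166/6807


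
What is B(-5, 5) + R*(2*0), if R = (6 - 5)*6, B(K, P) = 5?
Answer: 5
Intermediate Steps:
R = 6 (R = 1*6 = 6)
B(-5, 5) + R*(2*0) = 5 + 6*(2*0) = 5 + 6*0 = 5 + 0 = 5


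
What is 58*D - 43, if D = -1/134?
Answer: -2910/67 ≈ -43.433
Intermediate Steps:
D = -1/134 (D = -1*1/134 = -1/134 ≈ -0.0074627)
58*D - 43 = 58*(-1/134) - 43 = -29/67 - 43 = -2910/67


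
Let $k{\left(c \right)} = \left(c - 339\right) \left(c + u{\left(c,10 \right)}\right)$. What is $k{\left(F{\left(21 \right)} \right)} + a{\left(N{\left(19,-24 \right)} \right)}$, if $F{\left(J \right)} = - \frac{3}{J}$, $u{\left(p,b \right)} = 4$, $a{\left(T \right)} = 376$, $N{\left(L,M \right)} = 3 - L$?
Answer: $- \frac{45674}{49} \approx -932.12$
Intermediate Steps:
$k{\left(c \right)} = \left(-339 + c\right) \left(4 + c\right)$ ($k{\left(c \right)} = \left(c - 339\right) \left(c + 4\right) = \left(-339 + c\right) \left(4 + c\right)$)
$k{\left(F{\left(21 \right)} \right)} + a{\left(N{\left(19,-24 \right)} \right)} = \left(-1356 + \left(- \frac{3}{21}\right)^{2} - 335 \left(- \frac{3}{21}\right)\right) + 376 = \left(-1356 + \left(\left(-3\right) \frac{1}{21}\right)^{2} - 335 \left(\left(-3\right) \frac{1}{21}\right)\right) + 376 = \left(-1356 + \left(- \frac{1}{7}\right)^{2} - - \frac{335}{7}\right) + 376 = \left(-1356 + \frac{1}{49} + \frac{335}{7}\right) + 376 = - \frac{64098}{49} + 376 = - \frac{45674}{49}$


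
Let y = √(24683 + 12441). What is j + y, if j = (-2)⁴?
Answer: 16 + 2*√9281 ≈ 208.68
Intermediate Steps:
j = 16
y = 2*√9281 (y = √37124 = 2*√9281 ≈ 192.68)
j + y = 16 + 2*√9281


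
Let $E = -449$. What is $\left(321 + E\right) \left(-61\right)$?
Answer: $7808$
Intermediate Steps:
$\left(321 + E\right) \left(-61\right) = \left(321 - 449\right) \left(-61\right) = \left(-128\right) \left(-61\right) = 7808$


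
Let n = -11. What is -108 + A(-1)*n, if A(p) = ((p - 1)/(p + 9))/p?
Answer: -443/4 ≈ -110.75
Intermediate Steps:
A(p) = (-1 + p)/(p*(9 + p)) (A(p) = ((-1 + p)/(9 + p))/p = (-1 + p)/(p*(9 + p)))
-108 + A(-1)*n = -108 + ((-1 - 1)/((-1)*(9 - 1)))*(-11) = -108 - 1*(-2)/8*(-11) = -108 - 1*⅛*(-2)*(-11) = -108 + (¼)*(-11) = -108 - 11/4 = -443/4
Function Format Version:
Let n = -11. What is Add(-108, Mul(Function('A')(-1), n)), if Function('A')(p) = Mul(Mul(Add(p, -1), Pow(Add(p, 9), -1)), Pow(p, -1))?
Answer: Rational(-443, 4) ≈ -110.75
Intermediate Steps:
Function('A')(p) = Mul(Pow(p, -1), Pow(Add(9, p), -1), Add(-1, p)) (Function('A')(p) = Mul(Mul(Add(-1, p), Pow(Add(9, p), -1)), Pow(p, -1)) = Mul(Mul(Pow(Add(9, p), -1), Add(-1, p)), Pow(p, -1)) = Mul(Pow(p, -1), Pow(Add(9, p), -1), Add(-1, p)))
Add(-108, Mul(Function('A')(-1), n)) = Add(-108, Mul(Mul(Pow(-1, -1), Pow(Add(9, -1), -1), Add(-1, -1)), -11)) = Add(-108, Mul(Mul(-1, Pow(8, -1), -2), -11)) = Add(-108, Mul(Mul(-1, Rational(1, 8), -2), -11)) = Add(-108, Mul(Rational(1, 4), -11)) = Add(-108, Rational(-11, 4)) = Rational(-443, 4)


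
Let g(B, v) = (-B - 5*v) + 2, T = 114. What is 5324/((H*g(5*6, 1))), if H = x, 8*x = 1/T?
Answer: -147136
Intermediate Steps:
x = 1/912 (x = (⅛)/114 = (⅛)*(1/114) = 1/912 ≈ 0.0010965)
g(B, v) = 2 - B - 5*v
H = 1/912 ≈ 0.0010965
5324/((H*g(5*6, 1))) = 5324/(((2 - 5*6 - 5*1)/912)) = 5324/(((2 - 1*30 - 5)/912)) = 5324/(((2 - 30 - 5)/912)) = 5324/(((1/912)*(-33))) = 5324/(-11/304) = 5324*(-304/11) = -147136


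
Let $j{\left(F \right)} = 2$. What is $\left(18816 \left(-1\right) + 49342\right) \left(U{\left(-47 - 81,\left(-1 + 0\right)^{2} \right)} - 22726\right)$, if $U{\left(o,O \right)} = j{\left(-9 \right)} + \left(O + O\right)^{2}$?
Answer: $-693550720$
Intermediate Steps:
$U{\left(o,O \right)} = 2 + 4 O^{2}$ ($U{\left(o,O \right)} = 2 + \left(O + O\right)^{2} = 2 + \left(2 O\right)^{2} = 2 + 4 O^{2}$)
$\left(18816 \left(-1\right) + 49342\right) \left(U{\left(-47 - 81,\left(-1 + 0\right)^{2} \right)} - 22726\right) = \left(18816 \left(-1\right) + 49342\right) \left(\left(2 + 4 \left(\left(-1 + 0\right)^{2}\right)^{2}\right) - 22726\right) = \left(-18816 + 49342\right) \left(\left(2 + 4 \left(\left(-1\right)^{2}\right)^{2}\right) - 22726\right) = 30526 \left(\left(2 + 4 \cdot 1^{2}\right) - 22726\right) = 30526 \left(\left(2 + 4 \cdot 1\right) - 22726\right) = 30526 \left(\left(2 + 4\right) - 22726\right) = 30526 \left(6 - 22726\right) = 30526 \left(-22720\right) = -693550720$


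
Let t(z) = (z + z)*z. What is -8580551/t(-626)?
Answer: -8580551/783752 ≈ -10.948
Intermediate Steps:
t(z) = 2*z**2 (t(z) = (2*z)*z = 2*z**2)
-8580551/t(-626) = -8580551/(2*(-626)**2) = -8580551/(2*391876) = -8580551/783752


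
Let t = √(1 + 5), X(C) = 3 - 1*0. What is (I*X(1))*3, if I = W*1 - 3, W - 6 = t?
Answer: 27 + 9*√6 ≈ 49.045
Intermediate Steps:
X(C) = 3 (X(C) = 3 + 0 = 3)
t = √6 ≈ 2.4495
W = 6 + √6 ≈ 8.4495
I = 3 + √6 (I = (6 + √6)*1 - 3 = (6 + √6) - 3 = 3 + √6 ≈ 5.4495)
(I*X(1))*3 = ((3 + √6)*3)*3 = (9 + 3*√6)*3 = 27 + 9*√6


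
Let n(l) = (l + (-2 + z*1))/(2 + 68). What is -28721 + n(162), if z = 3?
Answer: -2010307/70 ≈ -28719.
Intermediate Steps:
n(l) = 1/70 + l/70 (n(l) = (l + (-2 + 3*1))/(2 + 68) = (l + (-2 + 3))/70 = (l + 1)*(1/70) = (1 + l)*(1/70) = 1/70 + l/70)
-28721 + n(162) = -28721 + (1/70 + (1/70)*162) = -28721 + (1/70 + 81/35) = -28721 + 163/70 = -2010307/70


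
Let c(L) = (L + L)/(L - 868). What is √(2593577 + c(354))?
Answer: √171303076295/257 ≈ 1610.5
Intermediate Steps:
c(L) = 2*L/(-868 + L) (c(L) = (2*L)/(-868 + L) = 2*L/(-868 + L))
√(2593577 + c(354)) = √(2593577 + 2*354/(-868 + 354)) = √(2593577 + 2*354/(-514)) = √(2593577 + 2*354*(-1/514)) = √(2593577 - 354/257) = √(666548935/257) = √171303076295/257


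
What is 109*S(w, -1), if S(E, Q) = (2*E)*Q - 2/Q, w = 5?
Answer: -872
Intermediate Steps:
S(E, Q) = -2/Q + 2*E*Q (S(E, Q) = 2*E*Q - 2/Q = -2/Q + 2*E*Q)
109*S(w, -1) = 109*(-2/(-1) + 2*5*(-1)) = 109*(-2*(-1) - 10) = 109*(2 - 10) = 109*(-8) = -872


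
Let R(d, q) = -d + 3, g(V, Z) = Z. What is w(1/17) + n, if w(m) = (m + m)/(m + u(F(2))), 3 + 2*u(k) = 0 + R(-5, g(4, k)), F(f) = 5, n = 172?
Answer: 14968/87 ≈ 172.05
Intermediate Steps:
R(d, q) = 3 - d
u(k) = 5/2 (u(k) = -3/2 + (0 + (3 - 1*(-5)))/2 = -3/2 + (0 + (3 + 5))/2 = -3/2 + (0 + 8)/2 = -3/2 + (1/2)*8 = -3/2 + 4 = 5/2)
w(m) = 2*m/(5/2 + m) (w(m) = (m + m)/(m + 5/2) = (2*m)/(5/2 + m) = 2*m/(5/2 + m))
w(1/17) + n = 4/(17*(5 + 2/17)) + 172 = 4*(1/17)/(5 + 2*(1/17)) + 172 = 4*(1/17)/(5 + 2/17) + 172 = 4*(1/17)/(87/17) + 172 = 4*(1/17)*(17/87) + 172 = 4/87 + 172 = 14968/87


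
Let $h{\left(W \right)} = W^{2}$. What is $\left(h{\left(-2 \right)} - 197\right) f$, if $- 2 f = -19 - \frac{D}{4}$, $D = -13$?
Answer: $- \frac{12159}{8} \approx -1519.9$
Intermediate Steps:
$f = \frac{63}{8}$ ($f = - \frac{-19 - - \frac{13}{4}}{2} = - \frac{-19 + \frac{13}{4}}{2} = \left(- \frac{1}{2}\right) \left(- \frac{63}{4}\right) = \frac{63}{8} \approx 7.875$)
$\left(h{\left(-2 \right)} - 197\right) f = \left(\left(-2\right)^{2} - 197\right) \frac{63}{8} = \left(4 - 197\right) \frac{63}{8} = \left(-193\right) \frac{63}{8} = - \frac{12159}{8}$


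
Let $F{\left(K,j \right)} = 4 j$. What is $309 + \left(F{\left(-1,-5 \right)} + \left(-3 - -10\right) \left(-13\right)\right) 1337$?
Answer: $-148098$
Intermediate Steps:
$309 + \left(F{\left(-1,-5 \right)} + \left(-3 - -10\right) \left(-13\right)\right) 1337 = 309 + \left(4 \left(-5\right) + \left(-3 - -10\right) \left(-13\right)\right) 1337 = 309 + \left(-20 + \left(-3 + 10\right) \left(-13\right)\right) 1337 = 309 + \left(-20 + 7 \left(-13\right)\right) 1337 = 309 + \left(-20 - 91\right) 1337 = 309 - 148407 = -148098$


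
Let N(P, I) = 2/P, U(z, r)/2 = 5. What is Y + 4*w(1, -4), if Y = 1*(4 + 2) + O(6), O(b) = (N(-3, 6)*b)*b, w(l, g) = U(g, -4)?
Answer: 22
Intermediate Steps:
U(z, r) = 10 (U(z, r) = 2*5 = 10)
w(l, g) = 10
O(b) = -2*b**2/3 (O(b) = ((2/(-3))*b)*b = ((2*(-1/3))*b)*b = (-2*b/3)*b = -2*b**2/3)
Y = -18 (Y = 1*(4 + 2) - 2/3*6**2 = 1*6 - 2/3*36 = 6 - 24 = -18)
Y + 4*w(1, -4) = -18 + 4*10 = -18 + 40 = 22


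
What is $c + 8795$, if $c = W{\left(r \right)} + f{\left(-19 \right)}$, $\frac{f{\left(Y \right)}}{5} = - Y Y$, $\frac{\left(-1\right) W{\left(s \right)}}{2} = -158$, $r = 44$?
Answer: $7306$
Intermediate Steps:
$W{\left(s \right)} = 316$ ($W{\left(s \right)} = \left(-2\right) \left(-158\right) = 316$)
$f{\left(Y \right)} = - 5 Y^{2}$ ($f{\left(Y \right)} = 5 - Y Y = 5 \left(- Y^{2}\right) = - 5 Y^{2}$)
$c = -1489$ ($c = 316 - 5 \left(-19\right)^{2} = 316 - 1805 = -1489$)
$c + 8795 = -1489 + 8795 = 7306$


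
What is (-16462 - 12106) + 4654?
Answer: -23914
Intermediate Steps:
(-16462 - 12106) + 4654 = -28568 + 4654 = -23914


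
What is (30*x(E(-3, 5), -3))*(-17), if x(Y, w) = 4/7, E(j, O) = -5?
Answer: -2040/7 ≈ -291.43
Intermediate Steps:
x(Y, w) = 4/7 (x(Y, w) = 4*(⅐) = 4/7)
(30*x(E(-3, 5), -3))*(-17) = (30*(4/7))*(-17) = (120/7)*(-17) = -2040/7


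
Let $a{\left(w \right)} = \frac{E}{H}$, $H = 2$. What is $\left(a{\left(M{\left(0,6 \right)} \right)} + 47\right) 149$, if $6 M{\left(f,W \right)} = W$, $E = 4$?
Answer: $7301$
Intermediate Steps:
$M{\left(f,W \right)} = \frac{W}{6}$
$a{\left(w \right)} = 2$ ($a{\left(w \right)} = \frac{4}{2} = 4 \cdot \frac{1}{2} = 2$)
$\left(a{\left(M{\left(0,6 \right)} \right)} + 47\right) 149 = \left(2 + 47\right) 149 = 49 \cdot 149 = 7301$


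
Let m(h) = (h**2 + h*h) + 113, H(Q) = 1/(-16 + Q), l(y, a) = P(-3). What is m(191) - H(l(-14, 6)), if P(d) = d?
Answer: 1388426/19 ≈ 73075.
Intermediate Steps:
l(y, a) = -3
m(h) = 113 + 2*h**2 (m(h) = (h**2 + h**2) + 113 = 2*h**2 + 113 = 113 + 2*h**2)
m(191) - H(l(-14, 6)) = (113 + 2*191**2) - 1/(-16 - 3) = (113 + 2*36481) - 1/(-19) = (113 + 72962) - 1*(-1/19) = 73075 + 1/19 = 1388426/19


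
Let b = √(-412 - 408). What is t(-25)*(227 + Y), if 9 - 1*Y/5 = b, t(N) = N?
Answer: -6800 + 250*I*√205 ≈ -6800.0 + 3579.5*I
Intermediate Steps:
b = 2*I*√205 (b = √(-820) = 2*I*√205 ≈ 28.636*I)
Y = 45 - 10*I*√205 ≈ 45.0 - 143.18*I
t(-25)*(227 + Y) = -25*(227 + (45 - 10*I*√205)) = -25*(272 - 10*I*√205) = -6800 + 250*I*√205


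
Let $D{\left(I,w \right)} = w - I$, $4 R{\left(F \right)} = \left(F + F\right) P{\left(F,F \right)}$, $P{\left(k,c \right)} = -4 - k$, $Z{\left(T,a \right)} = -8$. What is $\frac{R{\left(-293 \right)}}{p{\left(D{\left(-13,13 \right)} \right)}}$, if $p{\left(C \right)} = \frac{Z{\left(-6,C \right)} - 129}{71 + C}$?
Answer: $\frac{8213669}{274} \approx 29977.0$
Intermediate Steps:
$R{\left(F \right)} = \frac{F \left(-4 - F\right)}{2}$ ($R{\left(F \right)} = \frac{\left(F + F\right) \left(-4 - F\right)}{4} = \frac{2 F \left(-4 - F\right)}{4} = \frac{F \left(-4 - F\right)}{2}$)
$p{\left(C \right)} = - \frac{137}{71 + C}$ ($p{\left(C \right)} = \frac{-8 - 129}{71 + C} = - \frac{137}{71 + C}$)
$\frac{R{\left(-293 \right)}}{p{\left(D{\left(-13,13 \right)} \right)}} = \frac{\left(- \frac{1}{2}\right) \left(-293\right) \left(4 - 293\right)}{\left(-137\right) \frac{1}{71 + \left(13 - -13\right)}} = \frac{\left(- \frac{1}{2}\right) \left(-293\right) \left(-289\right)}{\left(-137\right) \frac{1}{71 + \left(13 + 13\right)}} = - \frac{84677}{2 \left(- \frac{137}{71 + 26}\right)} = - \frac{84677}{2 \left(- \frac{137}{97}\right)} = \left(- \frac{84677}{2}\right) \left(- \frac{97}{137}\right) = \frac{8213669}{274}$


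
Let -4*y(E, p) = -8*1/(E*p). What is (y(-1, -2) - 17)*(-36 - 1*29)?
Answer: 1040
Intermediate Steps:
y(E, p) = 2/(E*p) (y(E, p) = -(-2)/(E*p) = 2/(E*p))
(y(-1, -2) - 17)*(-36 - 1*29) = (2/(-1*(-2)) - 17)*(-36 - 1*29) = (2*(-1)*(-½) - 17)*(-36 - 29) = (1 - 17)*(-65) = -16*(-65) = 1040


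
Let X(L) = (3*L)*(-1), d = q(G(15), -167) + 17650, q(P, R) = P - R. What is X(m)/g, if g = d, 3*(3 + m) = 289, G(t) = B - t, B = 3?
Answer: -56/3561 ≈ -0.015726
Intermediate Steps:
G(t) = 3 - t
d = 17805 (d = ((3 - 1*15) - 1*(-167)) + 17650 = ((3 - 15) + 167) + 17650 = (-12 + 167) + 17650 = 155 + 17650 = 17805)
m = 280/3 (m = -3 + (1/3)*289 = -3 + 289/3 = 280/3 ≈ 93.333)
X(L) = -3*L
g = 17805
X(m)/g = -3*280/3/17805 = -280*1/17805 = -56/3561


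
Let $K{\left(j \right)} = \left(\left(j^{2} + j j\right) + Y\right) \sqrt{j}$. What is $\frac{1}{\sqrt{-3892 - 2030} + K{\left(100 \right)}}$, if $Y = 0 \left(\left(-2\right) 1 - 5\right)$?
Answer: $\frac{100000}{20000002961} - \frac{3 i \sqrt{658}}{40000005922} \approx 5.0 \cdot 10^{-6} - 1.9239 \cdot 10^{-9} i$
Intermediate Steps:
$Y = 0$ ($Y = 0 \left(-2 - 5\right) = 0 \left(-7\right) = 0$)
$K{\left(j \right)} = 2 j^{\frac{5}{2}}$ ($K{\left(j \right)} = \left(\left(j^{2} + j j\right) + 0\right) \sqrt{j} = \left(\left(j^{2} + j^{2}\right) + 0\right) \sqrt{j} = \left(2 j^{2} + 0\right) \sqrt{j} = 2 j^{2} \sqrt{j} = 2 j^{\frac{5}{2}}$)
$\frac{1}{\sqrt{-3892 - 2030} + K{\left(100 \right)}} = \frac{1}{\sqrt{-3892 - 2030} + 2 \cdot 100^{\frac{5}{2}}} = \frac{1}{\sqrt{-5922} + 2 \cdot 100000} = \frac{1}{3 i \sqrt{658} + 200000} = \frac{1}{200000 + 3 i \sqrt{658}}$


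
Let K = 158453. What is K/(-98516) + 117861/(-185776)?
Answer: -603646453/269145712 ≈ -2.2428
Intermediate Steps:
K/(-98516) + 117861/(-185776) = 158453/(-98516) + 117861/(-185776) = 158453*(-1/98516) + 117861*(-1/185776) = -158453/98516 - 6933/10928 = -603646453/269145712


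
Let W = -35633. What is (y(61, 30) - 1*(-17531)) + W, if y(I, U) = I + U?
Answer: -18011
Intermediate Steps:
(y(61, 30) - 1*(-17531)) + W = ((61 + 30) - 1*(-17531)) - 35633 = (91 + 17531) - 35633 = 17622 - 35633 = -18011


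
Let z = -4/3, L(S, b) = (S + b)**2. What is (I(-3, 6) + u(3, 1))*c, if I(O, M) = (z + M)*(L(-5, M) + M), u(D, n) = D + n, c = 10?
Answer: 1100/3 ≈ 366.67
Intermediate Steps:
z = -4/3 (z = -4*1/3 = -4/3 ≈ -1.3333)
I(O, M) = (-4/3 + M)*(M + (-5 + M)**2) (I(O, M) = (-4/3 + M)*((-5 + M)**2 + M) = (-4/3 + M)*(M + (-5 + M)**2))
(I(-3, 6) + u(3, 1))*c = ((-100/3 + 6**3 + 37*6 - 31/3*6**2) + (3 + 1))*10 = ((-100/3 + 216 + 222 - 31/3*36) + 4)*10 = ((-100/3 + 216 + 222 - 372) + 4)*10 = (98/3 + 4)*10 = (110/3)*10 = 1100/3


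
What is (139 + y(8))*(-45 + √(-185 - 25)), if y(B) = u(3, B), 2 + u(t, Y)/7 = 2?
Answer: -6255 + 139*I*√210 ≈ -6255.0 + 2014.3*I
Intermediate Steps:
u(t, Y) = 0 (u(t, Y) = -14 + 7*2 = -14 + 14 = 0)
y(B) = 0
(139 + y(8))*(-45 + √(-185 - 25)) = (139 + 0)*(-45 + √(-185 - 25)) = 139*(-45 + √(-210)) = 139*(-45 + I*√210) = -6255 + 139*I*√210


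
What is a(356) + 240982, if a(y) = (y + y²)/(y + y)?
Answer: 482321/2 ≈ 2.4116e+5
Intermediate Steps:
a(y) = (y + y²)/(2*y) (a(y) = (y + y²)/((2*y)) = (y + y²)*(1/(2*y)) = (y + y²)/(2*y))
a(356) + 240982 = (½ + (½)*356) + 240982 = (½ + 178) + 240982 = 357/2 + 240982 = 482321/2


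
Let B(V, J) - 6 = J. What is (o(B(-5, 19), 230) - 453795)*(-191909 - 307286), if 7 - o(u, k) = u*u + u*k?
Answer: 229711068785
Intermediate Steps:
B(V, J) = 6 + J
o(u, k) = 7 - u² - k*u (o(u, k) = 7 - (u*u + u*k) = 7 - (u² + k*u) = 7 + (-u² - k*u) = 7 - u² - k*u)
(o(B(-5, 19), 230) - 453795)*(-191909 - 307286) = ((7 - (6 + 19)² - 1*230*(6 + 19)) - 453795)*(-191909 - 307286) = ((7 - 1*25² - 1*230*25) - 453795)*(-499195) = ((7 - 1*625 - 5750) - 453795)*(-499195) = ((7 - 625 - 5750) - 453795)*(-499195) = (-6368 - 453795)*(-499195) = -460163*(-499195) = 229711068785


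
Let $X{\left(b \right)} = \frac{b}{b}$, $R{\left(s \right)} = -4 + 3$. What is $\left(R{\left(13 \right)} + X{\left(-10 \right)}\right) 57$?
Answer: $0$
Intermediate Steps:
$R{\left(s \right)} = -1$
$X{\left(b \right)} = 1$
$\left(R{\left(13 \right)} + X{\left(-10 \right)}\right) 57 = \left(-1 + 1\right) 57 = 0 \cdot 57 = 0$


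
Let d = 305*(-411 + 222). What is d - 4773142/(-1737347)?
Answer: -100144594673/1737347 ≈ -57642.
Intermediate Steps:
d = -57645 (d = 305*(-189) = -57645)
d - 4773142/(-1737347) = -57645 - 4773142/(-1737347) = -57645 - 4773142*(-1/1737347) = -57645 + 4773142/1737347 = -100144594673/1737347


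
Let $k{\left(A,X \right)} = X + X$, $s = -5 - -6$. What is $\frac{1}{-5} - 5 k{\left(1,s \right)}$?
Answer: $- \frac{51}{5} \approx -10.2$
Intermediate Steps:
$s = 1$ ($s = -5 + 6 = 1$)
$k{\left(A,X \right)} = 2 X$
$\frac{1}{-5} - 5 k{\left(1,s \right)} = \frac{1}{-5} - 5 \cdot 2 \cdot 1 = - \frac{1}{5} - 10 = - \frac{51}{5}$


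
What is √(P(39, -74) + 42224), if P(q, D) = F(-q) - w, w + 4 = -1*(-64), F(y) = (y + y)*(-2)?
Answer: 92*√5 ≈ 205.72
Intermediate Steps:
F(y) = -4*y (F(y) = (2*y)*(-2) = -4*y)
w = 60 (w = -4 - 1*(-64) = -4 + 64 = 60)
P(q, D) = -60 + 4*q (P(q, D) = -(-4)*q - 1*60 = 4*q - 60 = -60 + 4*q)
√(P(39, -74) + 42224) = √((-60 + 4*39) + 42224) = √((-60 + 156) + 42224) = √(96 + 42224) = √42320 = 92*√5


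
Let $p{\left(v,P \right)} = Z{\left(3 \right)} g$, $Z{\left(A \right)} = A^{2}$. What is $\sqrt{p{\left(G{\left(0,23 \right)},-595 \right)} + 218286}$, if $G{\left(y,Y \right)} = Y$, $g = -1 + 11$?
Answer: $18 \sqrt{674} \approx 467.31$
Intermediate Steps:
$g = 10$
$p{\left(v,P \right)} = 90$ ($p{\left(v,P \right)} = 3^{2} \cdot 10 = 9 \cdot 10 = 90$)
$\sqrt{p{\left(G{\left(0,23 \right)},-595 \right)} + 218286} = \sqrt{90 + 218286} = \sqrt{218376} = 18 \sqrt{674}$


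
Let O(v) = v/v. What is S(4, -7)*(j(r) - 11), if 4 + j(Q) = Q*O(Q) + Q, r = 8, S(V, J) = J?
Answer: -7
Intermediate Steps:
O(v) = 1
j(Q) = -4 + 2*Q (j(Q) = -4 + (Q*1 + Q) = -4 + (Q + Q) = -4 + 2*Q)
S(4, -7)*(j(r) - 11) = -7*((-4 + 2*8) - 11) = -7*((-4 + 16) - 11) = -7*(12 - 11) = -7*1 = -7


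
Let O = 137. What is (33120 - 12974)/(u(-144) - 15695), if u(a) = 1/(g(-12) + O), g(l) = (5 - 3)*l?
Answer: -162607/126681 ≈ -1.2836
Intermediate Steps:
g(l) = 2*l
u(a) = 1/113 (u(a) = 1/(2*(-12) + 137) = 1/(-24 + 137) = 1/113)
(33120 - 12974)/(u(-144) - 15695) = (33120 - 12974)/(1/113 - 15695) = 20146/(-1773534/113) = 20146*(-113/1773534) = -162607/126681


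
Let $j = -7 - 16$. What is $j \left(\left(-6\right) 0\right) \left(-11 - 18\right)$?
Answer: $0$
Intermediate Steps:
$j = -23$ ($j = -7 - 16 = -23$)
$j \left(\left(-6\right) 0\right) \left(-11 - 18\right) = - 23 \left(\left(-6\right) 0\right) \left(-11 - 18\right) = \left(-23\right) 0 \left(-29\right) = 0 \left(-29\right) = 0$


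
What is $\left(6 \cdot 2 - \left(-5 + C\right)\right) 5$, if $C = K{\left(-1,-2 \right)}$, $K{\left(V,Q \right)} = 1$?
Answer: $80$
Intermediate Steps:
$C = 1$
$\left(6 \cdot 2 - \left(-5 + C\right)\right) 5 = \left(6 \cdot 2 + \left(\left(6 - 1\right) - 1\right)\right) 5 = \left(12 + \left(5 - 1\right)\right) 5 = \left(12 + 4\right) 5 = 16 \cdot 5 = 80$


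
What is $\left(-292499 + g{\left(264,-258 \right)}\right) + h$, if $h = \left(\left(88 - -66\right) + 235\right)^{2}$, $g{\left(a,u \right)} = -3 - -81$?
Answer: $-141100$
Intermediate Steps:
$g{\left(a,u \right)} = 78$ ($g{\left(a,u \right)} = -3 + 81 = 78$)
$h = 151321$ ($h = \left(\left(88 + 66\right) + 235\right)^{2} = \left(154 + 235\right)^{2} = 389^{2} = 151321$)
$\left(-292499 + g{\left(264,-258 \right)}\right) + h = \left(-292499 + 78\right) + 151321 = -292421 + 151321 = -141100$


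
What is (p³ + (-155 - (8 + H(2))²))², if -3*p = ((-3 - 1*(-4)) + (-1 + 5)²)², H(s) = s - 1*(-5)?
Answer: 583117645413241/729 ≈ 7.9989e+11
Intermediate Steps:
H(s) = 5 + s (H(s) = s + 5 = 5 + s)
p = -289/3 (p = -((-3 - 1*(-4)) + (-1 + 5)²)²/3 = -((-3 + 4) + 4²)²/3 = -(1 + 16)²/3 = -⅓*17² = -⅓*289 = -289/3 ≈ -96.333)
(p³ + (-155 - (8 + H(2))²))² = ((-289/3)³ + (-155 - (8 + (5 + 2))²))² = (-24137569/27 + (-155 - (8 + 7)²))² = (-24137569/27 + (-155 - 1*15²))² = (-24137569/27 + (-155 - 1*225))² = (-24137569/27 + (-155 - 225))² = (-24137569/27 - 380)² = (-24147829/27)² = 583117645413241/729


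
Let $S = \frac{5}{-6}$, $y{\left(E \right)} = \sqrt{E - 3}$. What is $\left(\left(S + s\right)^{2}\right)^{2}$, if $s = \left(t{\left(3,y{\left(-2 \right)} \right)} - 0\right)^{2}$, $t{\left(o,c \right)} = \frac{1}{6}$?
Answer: $\frac{707281}{1679616} \approx 0.4211$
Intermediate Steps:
$y{\left(E \right)} = \sqrt{-3 + E}$
$t{\left(o,c \right)} = \frac{1}{6}$
$S = - \frac{5}{6}$ ($S = 5 \left(- \frac{1}{6}\right) = - \frac{5}{6} \approx -0.83333$)
$s = \frac{1}{36}$ ($s = \left(\frac{1}{6} - 0\right)^{2} = \left(\frac{1}{6} + 0\right)^{2} = \left(\frac{1}{6}\right)^{2} = \frac{1}{36} \approx 0.027778$)
$\left(\left(S + s\right)^{2}\right)^{2} = \left(\left(- \frac{5}{6} + \frac{1}{36}\right)^{2}\right)^{2} = \left(\left(- \frac{29}{36}\right)^{2}\right)^{2} = \left(\frac{841}{1296}\right)^{2} = \frac{707281}{1679616}$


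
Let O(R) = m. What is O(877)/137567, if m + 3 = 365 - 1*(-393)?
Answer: 755/137567 ≈ 0.0054882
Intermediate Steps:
m = 755 (m = -3 + (365 - 1*(-393)) = -3 + (365 + 393) = -3 + 758 = 755)
O(R) = 755
O(877)/137567 = 755/137567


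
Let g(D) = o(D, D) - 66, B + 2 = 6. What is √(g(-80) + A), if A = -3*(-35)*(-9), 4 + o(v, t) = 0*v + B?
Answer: I*√1011 ≈ 31.796*I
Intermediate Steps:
B = 4 (B = -2 + 6 = 4)
o(v, t) = 0 (o(v, t) = -4 + (0*v + 4) = -4 + (0 + 4) = -4 + 4 = 0)
A = -945 (A = 105*(-9) = -945)
g(D) = -66 (g(D) = 0 - 66 = -66)
√(g(-80) + A) = √(-66 - 945) = √(-1011) = I*√1011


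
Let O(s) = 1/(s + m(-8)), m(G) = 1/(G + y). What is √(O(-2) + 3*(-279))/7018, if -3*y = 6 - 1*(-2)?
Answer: I*√3759437/470206 ≈ 0.0041236*I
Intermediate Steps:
y = -8/3 (y = -(6 - 1*(-2))/3 = -(6 + 2)/3 = -⅓*8 = -8/3 ≈ -2.6667)
m(G) = 1/(-8/3 + G) (m(G) = 1/(G - 8/3) = 1/(-8/3 + G))
O(s) = 1/(-3/32 + s) (O(s) = 1/(s + 3/(-8 + 3*(-8))) = 1/(s + 3/(-8 - 24)) = 1/(s + 3/(-32)) = 1/(s + 3*(-1/32)) = 1/(s - 3/32) = 1/(-3/32 + s))
√(O(-2) + 3*(-279))/7018 = √(32/(-3 + 32*(-2)) + 3*(-279))/7018 = √(32/(-3 - 64) - 837)*(1/7018) = √(32/(-67) - 837)*(1/7018) = √(32*(-1/67) - 837)*(1/7018) = √(-32/67 - 837)*(1/7018) = √(-56111/67)*(1/7018) = (I*√3759437/67)*(1/7018) = I*√3759437/470206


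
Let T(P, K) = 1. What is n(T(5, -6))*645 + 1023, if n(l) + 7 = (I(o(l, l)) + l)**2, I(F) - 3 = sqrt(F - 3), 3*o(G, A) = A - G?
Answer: 4893 + 5160*I*sqrt(3) ≈ 4893.0 + 8937.4*I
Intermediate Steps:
o(G, A) = -G/3 + A/3 (o(G, A) = (A - G)/3 = -G/3 + A/3)
I(F) = 3 + sqrt(-3 + F) (I(F) = 3 + sqrt(F - 3) = 3 + sqrt(-3 + F))
n(l) = -7 + (3 + l + I*sqrt(3))**2 (n(l) = -7 + ((3 + sqrt(-3 + (-l/3 + l/3))) + l)**2 = -7 + ((3 + sqrt(-3 + 0)) + l)**2 = -7 + ((3 + sqrt(-3)) + l)**2 = -7 + ((3 + I*sqrt(3)) + l)**2 = -7 + (3 + l + I*sqrt(3))**2)
n(T(5, -6))*645 + 1023 = (-7 + (3 + 1 + I*sqrt(3))**2)*645 + 1023 = (-7 + (4 + I*sqrt(3))**2)*645 + 1023 = (-4515 + 645*(4 + I*sqrt(3))**2) + 1023 = -3492 + 645*(4 + I*sqrt(3))**2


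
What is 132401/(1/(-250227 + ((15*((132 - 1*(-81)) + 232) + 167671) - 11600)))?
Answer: -11582571881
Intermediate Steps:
132401/(1/(-250227 + ((15*((132 - 1*(-81)) + 232) + 167671) - 11600))) = 132401/(1/(-250227 + ((15*((132 + 81) + 232) + 167671) - 11600))) = 132401/(1/(-250227 + ((15*(213 + 232) + 167671) - 11600))) = 132401/(1/(-250227 + ((15*445 + 167671) - 11600))) = 132401/(1/(-250227 + ((6675 + 167671) - 11600))) = 132401/(1/(-250227 + (174346 - 11600))) = 132401/(1/(-250227 + 162746)) = 132401/(1/(-87481)) = 132401/(-1/87481) = 132401*(-87481) = -11582571881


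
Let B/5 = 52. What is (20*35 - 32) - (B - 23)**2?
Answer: -55501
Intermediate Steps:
B = 260 (B = 5*52 = 260)
(20*35 - 32) - (B - 23)**2 = (20*35 - 32) - (260 - 23)**2 = (700 - 32) - 1*237**2 = 668 - 1*56169 = 668 - 56169 = -55501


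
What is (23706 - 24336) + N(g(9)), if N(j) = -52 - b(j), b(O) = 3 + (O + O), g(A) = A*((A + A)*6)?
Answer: -2629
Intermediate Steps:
g(A) = 12*A**2 (g(A) = A*((2*A)*6) = A*(12*A) = 12*A**2)
b(O) = 3 + 2*O
N(j) = -55 - 2*j (N(j) = -52 - (3 + 2*j) = -52 + (-3 - 2*j) = -55 - 2*j)
(23706 - 24336) + N(g(9)) = (23706 - 24336) + (-55 - 24*9**2) = -630 + (-55 - 24*81) = -630 + (-55 - 2*972) = -630 + (-55 - 1944) = -630 - 1999 = -2629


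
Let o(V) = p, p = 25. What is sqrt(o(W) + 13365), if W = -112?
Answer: sqrt(13390) ≈ 115.72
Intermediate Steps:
o(V) = 25
sqrt(o(W) + 13365) = sqrt(25 + 13365) = sqrt(13390)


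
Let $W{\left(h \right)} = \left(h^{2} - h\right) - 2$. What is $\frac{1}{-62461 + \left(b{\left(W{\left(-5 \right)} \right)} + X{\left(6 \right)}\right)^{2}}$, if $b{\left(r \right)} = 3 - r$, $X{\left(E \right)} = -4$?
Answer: $- \frac{1}{61620} \approx -1.6228 \cdot 10^{-5}$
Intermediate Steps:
$W{\left(h \right)} = -2 + h^{2} - h$
$\frac{1}{-62461 + \left(b{\left(W{\left(-5 \right)} \right)} + X{\left(6 \right)}\right)^{2}} = \frac{1}{-62461 + \left(\left(3 - \left(-2 + \left(-5\right)^{2} - -5\right)\right) - 4\right)^{2}} = \frac{1}{-62461 + \left(\left(3 - \left(-2 + 25 + 5\right)\right) - 4\right)^{2}} = \frac{1}{-62461 + \left(\left(3 - 28\right) - 4\right)^{2}} = \frac{1}{-62461 + \left(-25 - 4\right)^{2}} = \frac{1}{-62461 + \left(-29\right)^{2}} = \frac{1}{-62461 + 841} = \frac{1}{-61620} = - \frac{1}{61620}$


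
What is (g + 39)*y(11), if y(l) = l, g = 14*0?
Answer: 429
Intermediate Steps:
g = 0
(g + 39)*y(11) = (0 + 39)*11 = 39*11 = 429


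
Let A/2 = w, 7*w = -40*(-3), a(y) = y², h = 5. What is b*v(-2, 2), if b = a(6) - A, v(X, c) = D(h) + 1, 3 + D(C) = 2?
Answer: 0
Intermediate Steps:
D(C) = -1 (D(C) = -3 + 2 = -1)
v(X, c) = 0 (v(X, c) = -1 + 1 = 0)
w = 120/7 (w = (-40*(-3))/7 = (⅐)*120 = 120/7 ≈ 17.143)
A = 240/7 (A = 2*(120/7) = 240/7 ≈ 34.286)
b = 12/7 (b = 6² - 1*240/7 = 36 - 240/7 = 12/7 ≈ 1.7143)
b*v(-2, 2) = (12/7)*0 = 0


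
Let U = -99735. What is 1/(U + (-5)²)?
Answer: -1/99710 ≈ -1.0029e-5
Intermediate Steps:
1/(U + (-5)²) = 1/(-99735 + (-5)²) = 1/(-99735 + 25) = 1/(-99710) = -1/99710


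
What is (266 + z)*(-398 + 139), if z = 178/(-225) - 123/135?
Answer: -15401953/225 ≈ -68453.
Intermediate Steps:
z = -383/225 (z = 178*(-1/225) - 123*1/135 = -178/225 - 41/45 = -383/225 ≈ -1.7022)
(266 + z)*(-398 + 139) = (266 - 383/225)*(-398 + 139) = (59467/225)*(-259) = -15401953/225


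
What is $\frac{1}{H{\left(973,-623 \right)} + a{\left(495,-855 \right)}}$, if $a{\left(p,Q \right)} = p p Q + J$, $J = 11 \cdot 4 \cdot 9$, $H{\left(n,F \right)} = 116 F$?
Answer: $- \frac{1}{209568247} \approx -4.7717 \cdot 10^{-9}$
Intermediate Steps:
$J = 396$ ($J = 44 \cdot 9 = 396$)
$a{\left(p,Q \right)} = 396 + Q p^{2}$ ($a{\left(p,Q \right)} = p p Q + 396 = p^{2} Q + 396 = Q p^{2} + 396 = 396 + Q p^{2}$)
$\frac{1}{H{\left(973,-623 \right)} + a{\left(495,-855 \right)}} = \frac{1}{116 \left(-623\right) + \left(396 - 855 \cdot 495^{2}\right)} = \frac{1}{-72268 + \left(396 - 209496375\right)} = \frac{1}{-72268 - 209495979} = \frac{1}{-209568247} = - \frac{1}{209568247}$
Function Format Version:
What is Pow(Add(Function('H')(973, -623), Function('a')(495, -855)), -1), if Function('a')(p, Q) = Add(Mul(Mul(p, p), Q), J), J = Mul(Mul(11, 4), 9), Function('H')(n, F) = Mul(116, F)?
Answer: Rational(-1, 209568247) ≈ -4.7717e-9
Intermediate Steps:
J = 396 (J = Mul(44, 9) = 396)
Function('a')(p, Q) = Add(396, Mul(Q, Pow(p, 2))) (Function('a')(p, Q) = Add(Mul(Mul(p, p), Q), 396) = Add(Mul(Pow(p, 2), Q), 396) = Add(Mul(Q, Pow(p, 2)), 396) = Add(396, Mul(Q, Pow(p, 2))))
Pow(Add(Function('H')(973, -623), Function('a')(495, -855)), -1) = Pow(Add(Mul(116, -623), Add(396, Mul(-855, Pow(495, 2)))), -1) = Pow(Add(-72268, Add(396, Mul(-855, 245025))), -1) = Pow(Add(-72268, Add(396, -209496375)), -1) = Pow(Add(-72268, -209495979), -1) = Pow(-209568247, -1) = Rational(-1, 209568247)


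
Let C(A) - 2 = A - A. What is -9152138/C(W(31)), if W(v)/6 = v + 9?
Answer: -4576069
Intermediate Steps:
W(v) = 54 + 6*v (W(v) = 6*(v + 9) = 6*(9 + v) = 54 + 6*v)
C(A) = 2 (C(A) = 2 + (A - A) = 2 + 0 = 2)
-9152138/C(W(31)) = -9152138/2 = -9152138*½ = -4576069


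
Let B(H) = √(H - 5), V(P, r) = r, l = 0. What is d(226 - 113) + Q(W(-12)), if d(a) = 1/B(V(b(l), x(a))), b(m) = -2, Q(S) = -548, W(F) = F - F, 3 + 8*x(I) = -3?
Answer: -548 - 2*I*√23/23 ≈ -548.0 - 0.41703*I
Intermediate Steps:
x(I) = -¾ (x(I) = -3/8 + (⅛)*(-3) = -3/8 - 3/8 = -¾)
W(F) = 0
B(H) = √(-5 + H)
d(a) = -2*I*√23/23 (d(a) = 1/(√(-5 - ¾)) = 1/(√(-23/4)) = 1/(I*√23/2) = -2*I*√23/23)
d(226 - 113) + Q(W(-12)) = -2*I*√23/23 - 548 = -548 - 2*I*√23/23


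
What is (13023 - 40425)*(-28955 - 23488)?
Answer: 1437043086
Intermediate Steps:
(13023 - 40425)*(-28955 - 23488) = -27402*(-52443) = 1437043086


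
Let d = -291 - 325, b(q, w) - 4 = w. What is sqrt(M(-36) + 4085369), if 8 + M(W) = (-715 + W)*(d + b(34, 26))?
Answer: sqrt(4525447) ≈ 2127.3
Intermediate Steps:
b(q, w) = 4 + w
d = -616
M(W) = 418982 - 586*W (M(W) = -8 + (-715 + W)*(-616 + (4 + 26)) = -8 + (-715 + W)*(-616 + 30) = -8 + (-715 + W)*(-586) = -8 + (418990 - 586*W) = 418982 - 586*W)
sqrt(M(-36) + 4085369) = sqrt((418982 - 586*(-36)) + 4085369) = sqrt((418982 + 21096) + 4085369) = sqrt(440078 + 4085369) = sqrt(4525447)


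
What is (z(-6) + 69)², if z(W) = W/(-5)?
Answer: 123201/25 ≈ 4928.0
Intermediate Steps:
z(W) = -W/5 (z(W) = W*(-⅕) = -W/5)
(z(-6) + 69)² = (-⅕*(-6) + 69)² = (6/5 + 69)² = (351/5)² = 123201/25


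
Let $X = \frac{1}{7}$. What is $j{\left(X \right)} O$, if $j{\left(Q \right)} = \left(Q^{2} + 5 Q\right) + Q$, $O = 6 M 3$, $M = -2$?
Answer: $- \frac{1548}{49} \approx -31.592$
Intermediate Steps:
$O = -36$ ($O = 6 \left(-2\right) 3 = \left(-12\right) 3 = -36$)
$X = \frac{1}{7} \approx 0.14286$
$j{\left(Q \right)} = Q^{2} + 6 Q$
$j{\left(X \right)} O = \frac{6 + \frac{1}{7}}{7} \left(-36\right) = \frac{1}{7} \cdot \frac{43}{7} \left(-36\right) = \frac{43}{49} \left(-36\right) = - \frac{1548}{49}$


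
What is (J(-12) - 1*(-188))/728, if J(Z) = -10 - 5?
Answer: 173/728 ≈ 0.23764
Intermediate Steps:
J(Z) = -15
(J(-12) - 1*(-188))/728 = (-15 - 1*(-188))/728 = (-15 + 188)*(1/728) = 173*(1/728) = 173/728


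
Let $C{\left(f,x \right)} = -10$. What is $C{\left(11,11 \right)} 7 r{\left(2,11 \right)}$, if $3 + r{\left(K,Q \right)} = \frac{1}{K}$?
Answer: $175$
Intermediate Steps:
$r{\left(K,Q \right)} = -3 + \frac{1}{K}$
$C{\left(11,11 \right)} 7 r{\left(2,11 \right)} = \left(-10\right) 7 \left(-3 + \frac{1}{2}\right) = - 70 \left(-3 + \frac{1}{2}\right) = \left(-70\right) \left(- \frac{5}{2}\right) = 175$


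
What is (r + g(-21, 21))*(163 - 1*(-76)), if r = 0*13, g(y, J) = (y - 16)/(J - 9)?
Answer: -8843/12 ≈ -736.92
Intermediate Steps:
g(y, J) = (-16 + y)/(-9 + J)
r = 0
(r + g(-21, 21))*(163 - 1*(-76)) = (0 + (-16 - 21)/(-9 + 21))*(163 - 1*(-76)) = (0 - 37/12)*(163 + 76) = (0 + (1/12)*(-37))*239 = (0 - 37/12)*239 = -37/12*239 = -8843/12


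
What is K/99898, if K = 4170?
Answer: 2085/49949 ≈ 0.041743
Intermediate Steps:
K/99898 = 4170/99898 = 4170*(1/99898) = 2085/49949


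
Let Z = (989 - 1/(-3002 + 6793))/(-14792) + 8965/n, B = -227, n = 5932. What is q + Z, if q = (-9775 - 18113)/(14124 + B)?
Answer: -81235156559512/144461760830309 ≈ -0.56233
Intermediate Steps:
q = -27888/13897 (q = (-9775 - 18113)/(14124 - 227) = -27888/13897 ≈ -2.0068)
Z = 15015147992/10395175997 (Z = (989 - 1/(-3002 + 6793))/(-14792) + 8965/5932 = (989 - 1/3791)*(-1/14792) + 8965*(1/5932) = (989 - 1*1/3791)*(-1/14792) + 8965/5932 = (989 - 1/3791)*(-1/14792) + 8965/5932 = (3749298/3791)*(-1/14792) + 8965/5932 = -1874649/28038236 + 8965/5932 = 15015147992/10395175997 ≈ 1.4444)
q + Z = -27888/13897 + 15015147992/10395175997 = -81235156559512/144461760830309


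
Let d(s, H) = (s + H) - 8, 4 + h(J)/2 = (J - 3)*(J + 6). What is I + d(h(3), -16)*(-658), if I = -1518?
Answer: 19538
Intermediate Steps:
h(J) = -8 + 2*(-3 + J)*(6 + J) (h(J) = -8 + 2*((J - 3)*(J + 6)) = -8 + 2*((-3 + J)*(6 + J)) = -8 + 2*(-3 + J)*(6 + J))
d(s, H) = -8 + H + s (d(s, H) = (H + s) - 8 = -8 + H + s)
I + d(h(3), -16)*(-658) = -1518 + (-8 - 16 + (-44 + 2*3² + 6*3))*(-658) = -1518 + (-8 - 16 + (-44 + 2*9 + 18))*(-658) = -1518 + (-8 - 16 + (-44 + 18 + 18))*(-658) = -1518 + (-8 - 16 - 8)*(-658) = -1518 - 32*(-658) = -1518 + 21056 = 19538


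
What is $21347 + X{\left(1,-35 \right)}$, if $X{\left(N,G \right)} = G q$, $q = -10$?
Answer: $21697$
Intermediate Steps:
$X{\left(N,G \right)} = - 10 G$ ($X{\left(N,G \right)} = G \left(-10\right) = - 10 G$)
$21347 + X{\left(1,-35 \right)} = 21347 - -350 = 21347 + 350 = 21697$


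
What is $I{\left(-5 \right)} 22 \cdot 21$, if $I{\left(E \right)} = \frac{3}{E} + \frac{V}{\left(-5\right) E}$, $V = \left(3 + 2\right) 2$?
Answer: $- \frac{462}{5} \approx -92.4$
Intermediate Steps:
$V = 10$ ($V = 5 \cdot 2 = 10$)
$I{\left(E \right)} = \frac{1}{E}$ ($I{\left(E \right)} = \frac{3}{E} + \frac{10}{\left(-5\right) E} = \frac{3}{E} + 10 \left(- \frac{1}{5 E}\right) = \frac{3}{E} - \frac{2}{E} = \frac{1}{E}$)
$I{\left(-5 \right)} 22 \cdot 21 = \frac{1}{-5} \cdot 22 \cdot 21 = \left(- \frac{1}{5}\right) 22 \cdot 21 = \left(- \frac{22}{5}\right) 21 = - \frac{462}{5}$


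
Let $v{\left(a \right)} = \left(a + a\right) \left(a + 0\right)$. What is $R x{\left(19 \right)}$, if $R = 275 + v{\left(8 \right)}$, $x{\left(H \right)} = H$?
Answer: $7657$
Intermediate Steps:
$v{\left(a \right)} = 2 a^{2}$ ($v{\left(a \right)} = 2 a a = 2 a^{2}$)
$R = 403$ ($R = 275 + 2 \cdot 8^{2} = 275 + 2 \cdot 64 = 275 + 128 = 403$)
$R x{\left(19 \right)} = 403 \cdot 19 = 7657$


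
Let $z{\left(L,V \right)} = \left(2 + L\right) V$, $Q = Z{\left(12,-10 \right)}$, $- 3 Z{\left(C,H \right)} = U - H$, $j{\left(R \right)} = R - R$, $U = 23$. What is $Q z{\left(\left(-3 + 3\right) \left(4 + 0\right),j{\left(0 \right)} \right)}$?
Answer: $0$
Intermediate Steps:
$j{\left(R \right)} = 0$
$Z{\left(C,H \right)} = - \frac{23}{3} + \frac{H}{3}$ ($Z{\left(C,H \right)} = - \frac{23 - H}{3} = - \frac{23}{3} + \frac{H}{3}$)
$Q = -11$ ($Q = - \frac{23}{3} + \frac{1}{3} \left(-10\right) = - \frac{23}{3} - \frac{10}{3} = -11$)
$z{\left(L,V \right)} = V \left(2 + L\right)$
$Q z{\left(\left(-3 + 3\right) \left(4 + 0\right),j{\left(0 \right)} \right)} = - 11 \cdot 0 \left(2 + \left(-3 + 3\right) \left(4 + 0\right)\right) = - 11 \cdot 0 \left(2 + 0 \cdot 4\right) = - 11 \cdot 0 \left(2 + 0\right) = - 11 \cdot 0 \cdot 2 = \left(-11\right) 0 = 0$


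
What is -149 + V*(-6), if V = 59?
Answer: -503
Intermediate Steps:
-149 + V*(-6) = -149 + 59*(-6) = -149 - 354 = -503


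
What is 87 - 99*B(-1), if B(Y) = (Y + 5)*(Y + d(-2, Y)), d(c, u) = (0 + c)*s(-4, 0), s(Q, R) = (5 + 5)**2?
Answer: 79683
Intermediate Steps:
s(Q, R) = 100 (s(Q, R) = 10**2 = 100)
d(c, u) = 100*c (d(c, u) = (0 + c)*100 = c*100 = 100*c)
B(Y) = (-200 + Y)*(5 + Y) (B(Y) = (Y + 5)*(Y + 100*(-2)) = (5 + Y)*(Y - 200) = (5 + Y)*(-200 + Y) = (-200 + Y)*(5 + Y))
87 - 99*B(-1) = 87 - 99*(-1000 + (-1)**2 - 195*(-1)) = 87 - 99*(-1000 + 1 + 195) = 87 - 99*(-804) = 87 + 79596 = 79683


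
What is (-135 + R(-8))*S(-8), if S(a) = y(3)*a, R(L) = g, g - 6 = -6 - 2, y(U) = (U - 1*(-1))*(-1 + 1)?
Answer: 0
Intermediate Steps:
y(U) = 0 (y(U) = (U + 1)*0 = (1 + U)*0 = 0)
g = -2 (g = 6 + (-6 - 2) = 6 - 8 = -2)
R(L) = -2
S(a) = 0 (S(a) = 0*a = 0)
(-135 + R(-8))*S(-8) = (-135 - 2)*0 = -137*0 = 0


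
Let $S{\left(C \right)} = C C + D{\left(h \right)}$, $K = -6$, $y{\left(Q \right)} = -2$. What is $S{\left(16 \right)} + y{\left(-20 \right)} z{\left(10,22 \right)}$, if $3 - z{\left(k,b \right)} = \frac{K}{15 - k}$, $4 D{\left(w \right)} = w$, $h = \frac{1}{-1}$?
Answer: $\frac{4947}{20} \approx 247.35$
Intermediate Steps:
$h = -1$
$D{\left(w \right)} = \frac{w}{4}$
$z{\left(k,b \right)} = 3 + \frac{6}{15 - k}$ ($z{\left(k,b \right)} = 3 - - \frac{6}{15 - k} = 3 + \frac{6}{15 - k}$)
$S{\left(C \right)} = - \frac{1}{4} + C^{2}$ ($S{\left(C \right)} = C C + \frac{1}{4} \left(-1\right) = C^{2} - \frac{1}{4} = - \frac{1}{4} + C^{2}$)
$S{\left(16 \right)} + y{\left(-20 \right)} z{\left(10,22 \right)} = \left(- \frac{1}{4} + 16^{2}\right) - 2 \frac{3 \left(-17 + 10\right)}{-15 + 10} = \left(- \frac{1}{4} + 256\right) - 2 \cdot 3 \frac{1}{-5} \left(-7\right) = \frac{1023}{4} - 2 \cdot 3 \left(- \frac{1}{5}\right) \left(-7\right) = \frac{1023}{4} - \frac{42}{5} = \frac{4947}{20}$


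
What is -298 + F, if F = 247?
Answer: -51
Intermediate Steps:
-298 + F = -298 + 247 = -51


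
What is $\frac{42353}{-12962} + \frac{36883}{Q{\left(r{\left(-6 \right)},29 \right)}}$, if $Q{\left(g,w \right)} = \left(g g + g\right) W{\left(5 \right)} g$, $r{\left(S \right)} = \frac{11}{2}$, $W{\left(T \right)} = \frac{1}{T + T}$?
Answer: $\frac{3470870401}{1853566} \approx 1872.5$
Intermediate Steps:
$W{\left(T \right)} = \frac{1}{2 T}$
$r{\left(S \right)} = \frac{11}{2}$ ($r{\left(S \right)} = 11 \cdot \frac{1}{2} = \frac{11}{2}$)
$Q{\left(g,w \right)} = g \left(\frac{g}{10} + \frac{g^{2}}{10}\right)$ ($Q{\left(g,w \right)} = \left(g g + g\right) \frac{1}{2 \cdot 5} g = \left(g^{2} + g\right) \frac{1}{2} \cdot \frac{1}{5} g = \left(g + g^{2}\right) \frac{1}{10} g = \left(\frac{g}{10} + \frac{g^{2}}{10}\right) g = g \left(\frac{g}{10} + \frac{g^{2}}{10}\right)$)
$\frac{42353}{-12962} + \frac{36883}{Q{\left(r{\left(-6 \right)},29 \right)}} = \frac{42353}{-12962} + \frac{36883}{\frac{1}{10} \left(\frac{11}{2}\right)^{2} \left(1 + \frac{11}{2}\right)} = 42353 \left(- \frac{1}{12962}\right) + \frac{36883}{\frac{1}{10} \cdot \frac{121}{4} \cdot \frac{13}{2}} = - \frac{42353}{12962} + \frac{36883}{\frac{1573}{80}} = - \frac{42353}{12962} + 36883 \cdot \frac{80}{1573} = - \frac{42353}{12962} + \frac{268240}{143} = \frac{3470870401}{1853566}$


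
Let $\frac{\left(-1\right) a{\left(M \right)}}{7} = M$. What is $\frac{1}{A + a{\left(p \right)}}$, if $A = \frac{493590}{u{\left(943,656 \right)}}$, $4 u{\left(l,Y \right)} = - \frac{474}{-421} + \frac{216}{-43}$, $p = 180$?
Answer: $- \frac{11759}{5971789520} \approx -1.9691 \cdot 10^{-6}$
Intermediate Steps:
$a{\left(M \right)} = - 7 M$
$u{\left(l,Y \right)} = - \frac{35277}{36206}$ ($u{\left(l,Y \right)} = \frac{- \frac{474}{-421} + \frac{216}{-43}}{4} = \frac{\left(-474\right) \left(- \frac{1}{421}\right) + 216 \left(- \frac{1}{43}\right)}{4} = \frac{\frac{474}{421} - \frac{216}{43}}{4} = \frac{1}{4} \left(- \frac{70554}{18103}\right) = - \frac{35277}{36206}$)
$A = - \frac{5956973180}{11759}$ ($A = \frac{493590}{- \frac{35277}{36206}} = 493590 \left(- \frac{36206}{35277}\right) = - \frac{5956973180}{11759} \approx -5.0659 \cdot 10^{5}$)
$\frac{1}{A + a{\left(p \right)}} = \frac{1}{- \frac{5956973180}{11759} - 1260} = \frac{1}{- \frac{5971789520}{11759}} = - \frac{11759}{5971789520}$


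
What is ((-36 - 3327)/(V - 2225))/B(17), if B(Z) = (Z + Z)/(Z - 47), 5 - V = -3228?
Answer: 5605/1904 ≈ 2.9438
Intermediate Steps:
V = 3233 (V = 5 - 1*(-3228) = 5 + 3228 = 3233)
B(Z) = 2*Z/(-47 + Z) (B(Z) = (2*Z)/(-47 + Z) = 2*Z/(-47 + Z))
((-36 - 3327)/(V - 2225))/B(17) = ((-36 - 3327)/(3233 - 2225))/((2*17/(-47 + 17))) = (-3363/1008)/((2*17/(-30))) = (-3363*1/1008)/((2*17*(-1/30))) = -1121/(336*(-17/15)) = -1121/336*(-15/17) = 5605/1904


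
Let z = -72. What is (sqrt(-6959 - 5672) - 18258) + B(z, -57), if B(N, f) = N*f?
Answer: -14154 + I*sqrt(12631) ≈ -14154.0 + 112.39*I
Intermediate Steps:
(sqrt(-6959 - 5672) - 18258) + B(z, -57) = (sqrt(-6959 - 5672) - 18258) - 72*(-57) = (sqrt(-12631) - 18258) + 4104 = (I*sqrt(12631) - 18258) + 4104 = (-18258 + I*sqrt(12631)) + 4104 = -14154 + I*sqrt(12631)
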